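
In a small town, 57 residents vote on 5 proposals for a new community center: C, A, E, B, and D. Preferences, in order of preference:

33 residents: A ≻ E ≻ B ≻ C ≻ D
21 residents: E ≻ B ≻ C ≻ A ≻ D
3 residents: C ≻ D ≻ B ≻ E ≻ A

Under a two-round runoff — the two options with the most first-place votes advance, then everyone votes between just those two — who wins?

Round 1 first-place votes: C 3, A 33, E 21, B 0, D 0.
A and E advance.
Runoff: A is preferred to E by 33 voters; E by 24.
A wins the runoff.

A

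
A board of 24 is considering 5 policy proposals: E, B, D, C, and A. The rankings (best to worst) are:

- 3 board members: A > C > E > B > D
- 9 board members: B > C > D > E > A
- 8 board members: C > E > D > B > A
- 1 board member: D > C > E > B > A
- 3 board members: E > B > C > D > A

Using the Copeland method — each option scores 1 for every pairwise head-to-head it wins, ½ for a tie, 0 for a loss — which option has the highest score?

C

E: beats B, D, and A; loses to C → score 3.
B: beats D and A; ties C; loses to E → score 2.5.
D: beats A; loses to E, B, and C → score 1.
C: beats E, D, and A; ties B → score 3.5.
A: loses to E, B, D, and C → score 0.
C has the best pairwise record.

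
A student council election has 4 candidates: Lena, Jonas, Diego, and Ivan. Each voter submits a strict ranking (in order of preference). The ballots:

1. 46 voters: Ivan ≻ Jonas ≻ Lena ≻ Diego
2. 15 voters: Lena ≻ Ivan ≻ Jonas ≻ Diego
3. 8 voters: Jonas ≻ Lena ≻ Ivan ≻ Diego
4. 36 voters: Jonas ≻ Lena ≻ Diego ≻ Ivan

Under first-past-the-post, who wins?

First-place votes: Lena 15, Jonas 44, Diego 0, Ivan 46.
Ivan has the most first-place votes.

Ivan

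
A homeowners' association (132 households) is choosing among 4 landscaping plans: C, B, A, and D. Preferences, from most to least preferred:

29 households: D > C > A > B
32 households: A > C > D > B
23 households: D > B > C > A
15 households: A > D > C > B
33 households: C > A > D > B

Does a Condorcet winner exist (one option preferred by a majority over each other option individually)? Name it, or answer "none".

Checking pairwise contests:
D beats C 67–65.
C beats B 109–23.
C beats A 85–47.
A beats D 80–52.
Every option loses at least one head-to-head, so there is no Condorcet winner.

none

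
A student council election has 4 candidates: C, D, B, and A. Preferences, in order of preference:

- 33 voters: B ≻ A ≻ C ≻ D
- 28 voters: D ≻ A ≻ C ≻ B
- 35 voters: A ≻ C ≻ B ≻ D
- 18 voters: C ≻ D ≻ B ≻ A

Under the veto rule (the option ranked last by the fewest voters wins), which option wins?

C

Last-place votes: C 0, D 68, B 28, A 18.
C is ranked last by the fewest voters, so C wins.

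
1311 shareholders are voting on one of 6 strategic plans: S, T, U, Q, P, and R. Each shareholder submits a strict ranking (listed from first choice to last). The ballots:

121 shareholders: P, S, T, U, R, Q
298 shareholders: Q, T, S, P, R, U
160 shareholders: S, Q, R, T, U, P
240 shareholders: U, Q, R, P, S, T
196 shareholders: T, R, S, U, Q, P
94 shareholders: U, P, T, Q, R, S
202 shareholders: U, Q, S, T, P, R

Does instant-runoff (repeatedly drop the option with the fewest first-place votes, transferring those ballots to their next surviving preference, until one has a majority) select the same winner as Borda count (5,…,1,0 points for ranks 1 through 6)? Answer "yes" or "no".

Instant-runoff — R1 S 160, T 196, U 536, Q 298, P 121, R 0 (R out); R2 S 160, T 196, U 536, Q 298, P 121 (P out); R3 S 281, T 196, U 536, Q 298 (T out); R4 S 477, U 536, Q 298 (Q out); R5 S 775, U 536 (S winner). Winner: S.
Borda — scores: S 3612, T 3541, U 3474, Q 4282, P 2259, R 2497. Winner: Q.
The two methods disagree.

no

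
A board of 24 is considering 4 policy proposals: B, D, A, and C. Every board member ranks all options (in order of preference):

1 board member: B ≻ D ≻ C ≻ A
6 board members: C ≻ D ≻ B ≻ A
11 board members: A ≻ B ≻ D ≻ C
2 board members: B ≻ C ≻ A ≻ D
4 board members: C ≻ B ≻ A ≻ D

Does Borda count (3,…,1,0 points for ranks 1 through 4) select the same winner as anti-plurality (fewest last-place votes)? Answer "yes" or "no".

Borda — scores: B 45, D 25, A 39, C 35. Winner: B.
Anti-plurality — last-place votes: B 0, D 6, A 7, C 11. Winner: B.
The two methods agree.

yes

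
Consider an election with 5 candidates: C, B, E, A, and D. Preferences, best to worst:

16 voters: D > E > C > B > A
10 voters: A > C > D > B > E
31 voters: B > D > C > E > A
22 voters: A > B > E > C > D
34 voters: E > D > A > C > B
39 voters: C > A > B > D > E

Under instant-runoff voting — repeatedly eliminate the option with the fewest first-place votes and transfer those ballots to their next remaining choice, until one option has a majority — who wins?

Round 1: C 39, B 31, E 34, A 32, D 16. Eliminate D.
Round 2: C 39, B 31, E 50, A 32. Eliminate B.
Round 3: C 70, E 50, A 32. Eliminate A.
Round 4: C 80, E 72. C has a majority.

C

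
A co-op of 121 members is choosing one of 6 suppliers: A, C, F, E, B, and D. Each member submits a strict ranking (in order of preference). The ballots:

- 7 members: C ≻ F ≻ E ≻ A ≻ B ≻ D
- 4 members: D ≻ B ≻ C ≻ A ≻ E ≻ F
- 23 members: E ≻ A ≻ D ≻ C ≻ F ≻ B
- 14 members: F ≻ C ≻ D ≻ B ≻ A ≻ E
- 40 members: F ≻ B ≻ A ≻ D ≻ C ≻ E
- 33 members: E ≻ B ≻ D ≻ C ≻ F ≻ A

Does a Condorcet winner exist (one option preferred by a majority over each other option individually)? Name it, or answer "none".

Checking pairwise contests:
F beats A 94–27.
A beats C 63–58.
C beats F 67–54.
C beats E 65–56.
F beats B 84–37.
A beats D 70–51.
Every option loses at least one head-to-head, so there is no Condorcet winner.

none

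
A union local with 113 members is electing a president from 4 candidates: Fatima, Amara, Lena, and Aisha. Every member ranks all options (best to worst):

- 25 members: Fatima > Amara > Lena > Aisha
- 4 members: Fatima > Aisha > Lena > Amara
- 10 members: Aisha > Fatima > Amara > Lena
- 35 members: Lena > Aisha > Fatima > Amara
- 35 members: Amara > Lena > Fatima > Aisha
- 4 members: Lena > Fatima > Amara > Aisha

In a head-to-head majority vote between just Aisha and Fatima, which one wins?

Voters preferring Aisha to Fatima: 45; preferring Fatima to Aisha: 68.
Fatima wins the head-to-head.

Fatima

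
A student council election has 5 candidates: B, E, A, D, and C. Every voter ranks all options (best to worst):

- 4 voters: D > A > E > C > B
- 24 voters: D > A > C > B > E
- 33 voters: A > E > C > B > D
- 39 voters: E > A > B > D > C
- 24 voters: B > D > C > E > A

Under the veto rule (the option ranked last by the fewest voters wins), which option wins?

B

Last-place votes: B 4, E 24, A 24, D 33, C 39.
B is ranked last by the fewest voters, so B wins.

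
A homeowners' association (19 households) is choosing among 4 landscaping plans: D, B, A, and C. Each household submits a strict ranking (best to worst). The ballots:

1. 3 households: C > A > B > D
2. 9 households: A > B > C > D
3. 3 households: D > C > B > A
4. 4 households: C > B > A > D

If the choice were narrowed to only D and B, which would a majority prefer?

Voters preferring D to B: 3; preferring B to D: 16.
B wins the head-to-head.

B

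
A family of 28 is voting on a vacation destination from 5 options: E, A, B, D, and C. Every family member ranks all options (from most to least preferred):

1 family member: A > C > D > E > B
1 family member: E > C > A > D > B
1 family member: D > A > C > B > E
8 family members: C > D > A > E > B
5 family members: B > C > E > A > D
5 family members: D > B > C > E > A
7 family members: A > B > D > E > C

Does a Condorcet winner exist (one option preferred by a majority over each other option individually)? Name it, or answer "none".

Checking pairwise contests:
A beats E 17–11.
C beats A 19–9.
A beats B 18–10.
C beats D 15–13.
B beats C 17–11.
Every option loses at least one head-to-head, so there is no Condorcet winner.

none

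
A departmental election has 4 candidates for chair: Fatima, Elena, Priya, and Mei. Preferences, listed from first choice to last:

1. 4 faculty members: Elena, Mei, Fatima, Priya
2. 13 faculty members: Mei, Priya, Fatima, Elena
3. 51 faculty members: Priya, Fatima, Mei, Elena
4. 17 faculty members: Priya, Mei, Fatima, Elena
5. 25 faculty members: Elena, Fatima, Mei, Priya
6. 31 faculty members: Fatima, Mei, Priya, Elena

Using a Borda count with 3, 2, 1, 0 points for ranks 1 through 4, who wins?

Fatima

Fatima: 4·1 + 13·1 + 51·2 + 17·1 + 25·2 + 31·3 = 279
Elena: 4·3 + 13·0 + 51·0 + 17·0 + 25·3 + 31·0 = 87
Priya: 4·0 + 13·2 + 51·3 + 17·3 + 25·0 + 31·1 = 261
Mei: 4·2 + 13·3 + 51·1 + 17·2 + 25·1 + 31·2 = 219
Fatima has the highest Borda score (279).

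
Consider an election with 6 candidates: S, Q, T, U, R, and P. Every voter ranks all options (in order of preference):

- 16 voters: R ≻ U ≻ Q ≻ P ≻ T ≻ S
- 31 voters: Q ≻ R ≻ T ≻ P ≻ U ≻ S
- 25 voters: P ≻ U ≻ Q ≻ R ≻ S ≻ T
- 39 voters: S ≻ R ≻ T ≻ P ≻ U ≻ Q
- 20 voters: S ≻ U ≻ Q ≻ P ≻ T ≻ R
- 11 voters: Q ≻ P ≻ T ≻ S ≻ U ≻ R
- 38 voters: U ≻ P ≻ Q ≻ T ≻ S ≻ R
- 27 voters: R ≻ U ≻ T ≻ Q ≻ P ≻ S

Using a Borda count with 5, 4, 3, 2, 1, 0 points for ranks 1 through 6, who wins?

S: 16·0 + 31·0 + 25·1 + 39·5 + 20·5 + 11·2 + 38·1 + 27·0 = 380
Q: 16·3 + 31·5 + 25·3 + 39·0 + 20·3 + 11·5 + 38·3 + 27·2 = 561
T: 16·1 + 31·3 + 25·0 + 39·3 + 20·1 + 11·3 + 38·2 + 27·3 = 436
U: 16·4 + 31·1 + 25·4 + 39·1 + 20·4 + 11·1 + 38·5 + 27·4 = 623
R: 16·5 + 31·4 + 25·2 + 39·4 + 20·0 + 11·0 + 38·0 + 27·5 = 545
P: 16·2 + 31·2 + 25·5 + 39·2 + 20·2 + 11·4 + 38·4 + 27·1 = 560
U has the highest Borda score (623).

U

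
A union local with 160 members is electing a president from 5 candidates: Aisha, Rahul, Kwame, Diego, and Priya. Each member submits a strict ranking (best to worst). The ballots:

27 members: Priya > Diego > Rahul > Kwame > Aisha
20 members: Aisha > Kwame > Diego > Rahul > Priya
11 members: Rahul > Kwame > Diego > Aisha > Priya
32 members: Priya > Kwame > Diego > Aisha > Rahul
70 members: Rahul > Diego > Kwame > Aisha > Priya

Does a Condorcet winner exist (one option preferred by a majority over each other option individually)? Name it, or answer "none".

Rahul vs Aisha: 108–52 for Rahul.
Rahul vs Kwame: 108–52 for Rahul.
Rahul vs Diego: 81–79 for Rahul.
Rahul vs Priya: 101–59 for Rahul.
Rahul beats every other option head-to-head.

Rahul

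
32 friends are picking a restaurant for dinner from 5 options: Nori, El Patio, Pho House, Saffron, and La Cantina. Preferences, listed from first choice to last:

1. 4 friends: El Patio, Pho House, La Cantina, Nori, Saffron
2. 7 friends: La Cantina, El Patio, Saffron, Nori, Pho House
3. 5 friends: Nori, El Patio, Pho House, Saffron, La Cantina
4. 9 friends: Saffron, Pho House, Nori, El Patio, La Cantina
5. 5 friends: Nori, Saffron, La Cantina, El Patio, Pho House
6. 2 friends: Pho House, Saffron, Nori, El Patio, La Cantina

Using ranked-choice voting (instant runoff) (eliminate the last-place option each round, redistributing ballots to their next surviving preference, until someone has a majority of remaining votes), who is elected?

Round 1: Nori 10, El Patio 4, Pho House 2, Saffron 9, La Cantina 7. Eliminate Pho House.
Round 2: Nori 10, El Patio 4, Saffron 11, La Cantina 7. Eliminate El Patio.
Round 3: Nori 10, Saffron 11, La Cantina 11. Eliminate Nori.
Round 4: Saffron 21, La Cantina 11. Saffron has a majority.

Saffron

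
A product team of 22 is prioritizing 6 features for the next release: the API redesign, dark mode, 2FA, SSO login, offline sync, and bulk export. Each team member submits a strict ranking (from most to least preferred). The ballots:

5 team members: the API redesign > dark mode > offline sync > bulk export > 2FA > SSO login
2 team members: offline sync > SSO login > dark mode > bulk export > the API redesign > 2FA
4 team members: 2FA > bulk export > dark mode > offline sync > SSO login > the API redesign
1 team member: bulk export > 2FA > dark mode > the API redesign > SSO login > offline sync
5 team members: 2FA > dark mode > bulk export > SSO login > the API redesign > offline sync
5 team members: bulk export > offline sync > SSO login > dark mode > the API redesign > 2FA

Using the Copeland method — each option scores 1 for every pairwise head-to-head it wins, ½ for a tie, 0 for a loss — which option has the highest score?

dark mode

the API redesign: beats 2FA; ties offline sync; loses to dark mode, SSO login, and bulk export → score 1.5.
dark mode: beats the API redesign, 2FA, SSO login, offline sync, and bulk export → score 5.
2FA: beats SSO login; loses to the API redesign, dark mode, offline sync, and bulk export → score 1.
SSO login: beats the API redesign; loses to dark mode, 2FA, offline sync, and bulk export → score 1.
offline sync: beats 2FA and SSO login; ties the API redesign; loses to dark mode and bulk export → score 2.5.
bulk export: beats the API redesign, 2FA, SSO login, and offline sync; loses to dark mode → score 4.
dark mode has the best pairwise record.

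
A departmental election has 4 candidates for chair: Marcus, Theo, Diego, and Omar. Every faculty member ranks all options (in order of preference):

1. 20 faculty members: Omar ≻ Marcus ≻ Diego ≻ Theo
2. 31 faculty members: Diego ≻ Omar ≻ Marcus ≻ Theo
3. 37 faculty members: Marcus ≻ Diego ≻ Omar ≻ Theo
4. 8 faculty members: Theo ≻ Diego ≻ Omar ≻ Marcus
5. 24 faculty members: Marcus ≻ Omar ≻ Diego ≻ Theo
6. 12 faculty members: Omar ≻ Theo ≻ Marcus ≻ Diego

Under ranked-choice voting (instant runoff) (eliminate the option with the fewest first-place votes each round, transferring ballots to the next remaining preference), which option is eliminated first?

Theo

Round 1: Marcus 61, Theo 8, Diego 31, Omar 32. Eliminate Theo.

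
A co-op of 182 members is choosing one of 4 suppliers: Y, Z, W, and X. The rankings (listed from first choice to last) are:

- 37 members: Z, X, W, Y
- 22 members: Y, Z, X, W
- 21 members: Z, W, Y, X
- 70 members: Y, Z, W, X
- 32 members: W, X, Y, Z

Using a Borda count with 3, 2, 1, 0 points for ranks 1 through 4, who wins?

Z

Y: 37·0 + 22·3 + 21·1 + 70·3 + 32·1 = 329
Z: 37·3 + 22·2 + 21·3 + 70·2 + 32·0 = 358
W: 37·1 + 22·0 + 21·2 + 70·1 + 32·3 = 245
X: 37·2 + 22·1 + 21·0 + 70·0 + 32·2 = 160
Z has the highest Borda score (358).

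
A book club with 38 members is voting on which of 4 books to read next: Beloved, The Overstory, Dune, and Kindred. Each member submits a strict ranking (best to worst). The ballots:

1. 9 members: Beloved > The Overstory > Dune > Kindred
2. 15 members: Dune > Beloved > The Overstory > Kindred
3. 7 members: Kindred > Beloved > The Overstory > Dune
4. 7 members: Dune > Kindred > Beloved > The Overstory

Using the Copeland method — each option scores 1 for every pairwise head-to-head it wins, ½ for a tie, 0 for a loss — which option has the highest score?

Beloved: beats The Overstory and Kindred; loses to Dune → score 2.
The Overstory: beats Kindred; loses to Beloved and Dune → score 1.
Dune: beats Beloved, The Overstory, and Kindred → score 3.
Kindred: loses to Beloved, The Overstory, and Dune → score 0.
Dune has the best pairwise record.

Dune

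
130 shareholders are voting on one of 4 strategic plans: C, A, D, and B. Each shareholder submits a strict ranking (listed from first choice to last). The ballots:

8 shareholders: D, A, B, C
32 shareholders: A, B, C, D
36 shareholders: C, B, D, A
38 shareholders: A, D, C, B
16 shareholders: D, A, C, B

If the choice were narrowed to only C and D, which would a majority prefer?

Voters preferring C to D: 68; preferring D to C: 62.
C wins the head-to-head.

C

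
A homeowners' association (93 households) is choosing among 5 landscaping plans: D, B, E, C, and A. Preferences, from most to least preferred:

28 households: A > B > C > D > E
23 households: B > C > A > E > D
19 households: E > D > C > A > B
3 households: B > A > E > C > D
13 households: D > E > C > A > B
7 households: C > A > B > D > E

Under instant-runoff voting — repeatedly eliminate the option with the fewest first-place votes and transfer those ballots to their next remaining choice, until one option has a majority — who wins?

Round 1: D 13, B 26, E 19, C 7, A 28. Eliminate C.
Round 2: D 13, B 26, E 19, A 35. Eliminate D.
Round 3: B 26, E 32, A 35. Eliminate B.
Round 4: E 32, A 61. A has a majority.

A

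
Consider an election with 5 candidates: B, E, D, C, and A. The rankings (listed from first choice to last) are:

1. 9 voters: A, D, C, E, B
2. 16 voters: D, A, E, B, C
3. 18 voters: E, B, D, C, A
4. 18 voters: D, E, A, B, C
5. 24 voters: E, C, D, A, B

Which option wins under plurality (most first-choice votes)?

E

First-place votes: B 0, E 42, D 34, C 0, A 9.
E has the most first-place votes.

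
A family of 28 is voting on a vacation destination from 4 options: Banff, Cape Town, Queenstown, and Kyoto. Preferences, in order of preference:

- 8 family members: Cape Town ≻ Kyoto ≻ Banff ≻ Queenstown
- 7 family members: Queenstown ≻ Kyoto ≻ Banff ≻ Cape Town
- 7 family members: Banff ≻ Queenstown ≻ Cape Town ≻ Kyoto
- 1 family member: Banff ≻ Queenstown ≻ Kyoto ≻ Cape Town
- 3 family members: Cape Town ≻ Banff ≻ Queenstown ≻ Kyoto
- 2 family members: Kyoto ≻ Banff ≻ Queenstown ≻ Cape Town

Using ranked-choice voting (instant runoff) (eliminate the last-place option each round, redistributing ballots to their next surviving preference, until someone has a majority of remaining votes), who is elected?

Banff

Round 1: Banff 8, Cape Town 11, Queenstown 7, Kyoto 2. Eliminate Kyoto.
Round 2: Banff 10, Cape Town 11, Queenstown 7. Eliminate Queenstown.
Round 3: Banff 17, Cape Town 11. Banff has a majority.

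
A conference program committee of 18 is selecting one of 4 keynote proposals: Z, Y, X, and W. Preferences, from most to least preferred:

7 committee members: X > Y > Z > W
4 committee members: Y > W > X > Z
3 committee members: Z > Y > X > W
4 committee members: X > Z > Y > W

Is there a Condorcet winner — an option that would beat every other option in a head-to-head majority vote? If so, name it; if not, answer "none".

X vs Z: 15–3 for X.
X vs Y: 11–7 for X.
X vs W: 14–4 for X.
X beats every other option head-to-head.

X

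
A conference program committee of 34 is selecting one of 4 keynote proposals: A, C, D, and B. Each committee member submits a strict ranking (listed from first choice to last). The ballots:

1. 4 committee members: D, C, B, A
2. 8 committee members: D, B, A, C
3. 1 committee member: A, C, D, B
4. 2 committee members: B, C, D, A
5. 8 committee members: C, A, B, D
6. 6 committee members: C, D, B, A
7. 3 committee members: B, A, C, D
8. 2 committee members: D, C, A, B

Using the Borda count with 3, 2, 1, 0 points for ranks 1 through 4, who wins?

A: 4·0 + 8·1 + 1·3 + 2·0 + 8·2 + 6·0 + 3·2 + 2·1 = 35
C: 4·2 + 8·0 + 1·2 + 2·2 + 8·3 + 6·3 + 3·1 + 2·2 = 63
D: 4·3 + 8·3 + 1·1 + 2·1 + 8·0 + 6·2 + 3·0 + 2·3 = 57
B: 4·1 + 8·2 + 1·0 + 2·3 + 8·1 + 6·1 + 3·3 + 2·0 = 49
C has the highest Borda score (63).

C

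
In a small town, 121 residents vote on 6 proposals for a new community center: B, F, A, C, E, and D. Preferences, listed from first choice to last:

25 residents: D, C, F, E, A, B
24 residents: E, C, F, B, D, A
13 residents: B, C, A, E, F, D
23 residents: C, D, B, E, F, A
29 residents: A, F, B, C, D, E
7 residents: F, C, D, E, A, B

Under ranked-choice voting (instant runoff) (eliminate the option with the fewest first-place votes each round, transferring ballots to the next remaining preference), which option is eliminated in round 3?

E

Round 1: B 13, F 7, A 29, C 23, E 24, D 25. Eliminate F.
Round 2: B 13, A 29, C 30, E 24, D 25. Eliminate B.
Round 3: A 29, C 43, E 24, D 25. Eliminate E.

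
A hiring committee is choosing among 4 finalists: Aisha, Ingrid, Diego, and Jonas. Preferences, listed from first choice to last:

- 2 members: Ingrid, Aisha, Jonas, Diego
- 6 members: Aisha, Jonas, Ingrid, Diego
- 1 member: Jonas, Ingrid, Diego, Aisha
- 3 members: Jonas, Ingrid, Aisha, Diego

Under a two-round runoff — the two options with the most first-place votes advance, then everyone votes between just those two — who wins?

Aisha

Round 1 first-place votes: Aisha 6, Ingrid 2, Diego 0, Jonas 4.
Aisha and Jonas advance.
Runoff: Aisha is preferred to Jonas by 8 voters; Jonas by 4.
Aisha wins the runoff.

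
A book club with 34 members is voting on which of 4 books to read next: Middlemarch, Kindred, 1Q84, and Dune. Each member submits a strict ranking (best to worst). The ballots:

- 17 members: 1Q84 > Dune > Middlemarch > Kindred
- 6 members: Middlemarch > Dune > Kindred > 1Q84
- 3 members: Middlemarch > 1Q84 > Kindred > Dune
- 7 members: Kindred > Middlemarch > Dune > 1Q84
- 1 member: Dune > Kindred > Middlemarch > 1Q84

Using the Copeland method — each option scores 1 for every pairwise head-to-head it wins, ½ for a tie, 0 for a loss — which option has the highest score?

Middlemarch: beats Kindred; ties 1Q84; loses to Dune → score 1.5.
Kindred: loses to Middlemarch, 1Q84, and Dune → score 0.
1Q84: beats Kindred and Dune; ties Middlemarch → score 2.5.
Dune: beats Middlemarch and Kindred; loses to 1Q84 → score 2.
1Q84 has the best pairwise record.

1Q84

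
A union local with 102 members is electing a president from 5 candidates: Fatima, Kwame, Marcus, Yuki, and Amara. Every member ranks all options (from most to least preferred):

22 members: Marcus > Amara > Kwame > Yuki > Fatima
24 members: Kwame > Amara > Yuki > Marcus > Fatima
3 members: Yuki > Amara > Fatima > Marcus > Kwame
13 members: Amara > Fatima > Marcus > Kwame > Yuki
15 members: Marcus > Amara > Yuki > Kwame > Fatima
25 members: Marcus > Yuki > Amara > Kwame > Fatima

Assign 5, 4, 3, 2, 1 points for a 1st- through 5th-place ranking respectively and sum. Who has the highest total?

Fatima: 22·1 + 24·1 + 3·3 + 13·4 + 15·1 + 25·1 = 147
Kwame: 22·3 + 24·5 + 3·1 + 13·2 + 15·2 + 25·2 = 295
Marcus: 22·5 + 24·2 + 3·2 + 13·3 + 15·5 + 25·5 = 403
Yuki: 22·2 + 24·3 + 3·5 + 13·1 + 15·3 + 25·4 = 289
Amara: 22·4 + 24·4 + 3·4 + 13·5 + 15·4 + 25·3 = 396
Marcus has the highest Borda score (403).

Marcus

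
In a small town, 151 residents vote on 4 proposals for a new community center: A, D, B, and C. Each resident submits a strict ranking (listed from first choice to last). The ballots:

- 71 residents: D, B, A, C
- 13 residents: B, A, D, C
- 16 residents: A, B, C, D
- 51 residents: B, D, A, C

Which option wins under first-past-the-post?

D

First-place votes: A 16, D 71, B 64, C 0.
D has the most first-place votes.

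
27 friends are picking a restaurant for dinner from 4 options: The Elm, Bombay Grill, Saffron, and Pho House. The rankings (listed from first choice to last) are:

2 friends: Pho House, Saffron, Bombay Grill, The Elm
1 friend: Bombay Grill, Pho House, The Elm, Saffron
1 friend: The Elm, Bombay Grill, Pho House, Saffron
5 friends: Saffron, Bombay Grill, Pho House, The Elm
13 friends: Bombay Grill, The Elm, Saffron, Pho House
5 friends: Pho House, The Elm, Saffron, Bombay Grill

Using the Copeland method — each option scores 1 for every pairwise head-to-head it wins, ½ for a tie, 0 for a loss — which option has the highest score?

The Elm: beats Saffron and Pho House; loses to Bombay Grill → score 2.
Bombay Grill: beats The Elm, Saffron, and Pho House → score 3.
Saffron: beats Pho House; loses to The Elm and Bombay Grill → score 1.
Pho House: loses to The Elm, Bombay Grill, and Saffron → score 0.
Bombay Grill has the best pairwise record.

Bombay Grill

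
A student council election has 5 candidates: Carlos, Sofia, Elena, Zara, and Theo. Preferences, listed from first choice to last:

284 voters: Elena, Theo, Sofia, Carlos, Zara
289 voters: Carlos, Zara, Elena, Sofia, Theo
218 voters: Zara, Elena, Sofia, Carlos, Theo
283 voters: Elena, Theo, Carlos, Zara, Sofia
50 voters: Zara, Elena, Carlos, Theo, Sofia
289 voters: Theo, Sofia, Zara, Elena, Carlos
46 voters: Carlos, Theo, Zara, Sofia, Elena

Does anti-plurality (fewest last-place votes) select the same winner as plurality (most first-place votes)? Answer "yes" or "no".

yes

Anti-plurality — last-place votes: Carlos 289, Sofia 333, Elena 46, Zara 284, Theo 507. Winner: Elena.
Plurality — first-place votes: Carlos 335, Sofia 0, Elena 567, Zara 268, Theo 289. Winner: Elena.
The two methods agree.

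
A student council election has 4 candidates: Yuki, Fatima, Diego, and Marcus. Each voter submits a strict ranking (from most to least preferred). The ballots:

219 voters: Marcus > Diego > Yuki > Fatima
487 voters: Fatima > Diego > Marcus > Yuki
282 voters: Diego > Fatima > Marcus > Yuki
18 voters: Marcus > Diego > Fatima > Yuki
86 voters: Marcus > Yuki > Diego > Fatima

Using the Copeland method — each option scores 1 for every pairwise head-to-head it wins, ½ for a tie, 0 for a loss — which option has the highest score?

Yuki: loses to Fatima, Diego, and Marcus → score 0.
Fatima: beats Yuki and Marcus; loses to Diego → score 2.
Diego: beats Yuki, Fatima, and Marcus → score 3.
Marcus: beats Yuki; loses to Fatima and Diego → score 1.
Diego has the best pairwise record.

Diego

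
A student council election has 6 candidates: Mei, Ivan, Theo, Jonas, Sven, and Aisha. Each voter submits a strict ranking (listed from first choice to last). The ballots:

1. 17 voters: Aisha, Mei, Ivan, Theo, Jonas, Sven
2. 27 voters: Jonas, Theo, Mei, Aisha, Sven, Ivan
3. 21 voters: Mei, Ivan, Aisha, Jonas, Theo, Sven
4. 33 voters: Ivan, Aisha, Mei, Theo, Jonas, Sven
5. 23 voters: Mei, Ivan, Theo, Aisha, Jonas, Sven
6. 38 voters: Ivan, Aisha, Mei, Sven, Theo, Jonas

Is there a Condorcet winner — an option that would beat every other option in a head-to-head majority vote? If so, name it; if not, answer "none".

none

Checking pairwise contests:
Aisha beats Mei 88–71.
Mei beats Ivan 88–71.
Mei beats Theo 132–27.
Mei beats Jonas 132–27.
Mei beats Sven 159–0.
Ivan beats Aisha 115–44.
Every option loses at least one head-to-head, so there is no Condorcet winner.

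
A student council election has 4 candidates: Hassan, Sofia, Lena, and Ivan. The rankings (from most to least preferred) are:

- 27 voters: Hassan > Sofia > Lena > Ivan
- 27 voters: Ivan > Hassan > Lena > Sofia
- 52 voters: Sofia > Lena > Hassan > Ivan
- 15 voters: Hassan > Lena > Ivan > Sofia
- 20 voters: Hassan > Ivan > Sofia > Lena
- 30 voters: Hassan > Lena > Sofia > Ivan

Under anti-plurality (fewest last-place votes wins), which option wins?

Hassan

Last-place votes: Hassan 0, Sofia 42, Lena 20, Ivan 109.
Hassan is ranked last by the fewest voters, so Hassan wins.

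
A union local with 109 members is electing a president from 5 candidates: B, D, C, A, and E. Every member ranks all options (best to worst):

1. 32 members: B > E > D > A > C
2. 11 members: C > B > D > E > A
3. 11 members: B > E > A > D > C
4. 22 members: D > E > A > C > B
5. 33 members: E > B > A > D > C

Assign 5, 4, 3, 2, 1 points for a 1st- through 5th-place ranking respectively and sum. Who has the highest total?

E

B: 32·5 + 11·4 + 11·5 + 22·1 + 33·4 = 413
D: 32·3 + 11·3 + 11·2 + 22·5 + 33·2 = 327
C: 32·1 + 11·5 + 11·1 + 22·2 + 33·1 = 175
A: 32·2 + 11·1 + 11·3 + 22·3 + 33·3 = 273
E: 32·4 + 11·2 + 11·4 + 22·4 + 33·5 = 447
E has the highest Borda score (447).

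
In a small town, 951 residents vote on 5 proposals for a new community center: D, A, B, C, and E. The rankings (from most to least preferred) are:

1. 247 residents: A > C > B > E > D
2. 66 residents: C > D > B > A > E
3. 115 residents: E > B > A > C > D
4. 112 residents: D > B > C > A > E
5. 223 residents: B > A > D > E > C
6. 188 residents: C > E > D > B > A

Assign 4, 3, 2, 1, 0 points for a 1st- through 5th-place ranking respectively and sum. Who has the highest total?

B

D: 247·0 + 66·3 + 115·0 + 112·4 + 223·2 + 188·2 = 1468
A: 247·4 + 66·1 + 115·2 + 112·1 + 223·3 + 188·0 = 2065
B: 247·2 + 66·2 + 115·3 + 112·3 + 223·4 + 188·1 = 2387
C: 247·3 + 66·4 + 115·1 + 112·2 + 223·0 + 188·4 = 2096
E: 247·1 + 66·0 + 115·4 + 112·0 + 223·1 + 188·3 = 1494
B has the highest Borda score (2387).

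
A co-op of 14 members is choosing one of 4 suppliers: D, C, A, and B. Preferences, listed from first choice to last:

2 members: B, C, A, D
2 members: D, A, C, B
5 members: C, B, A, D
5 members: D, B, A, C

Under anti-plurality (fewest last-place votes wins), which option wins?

A

Last-place votes: D 7, C 5, A 0, B 2.
A is ranked last by the fewest voters, so A wins.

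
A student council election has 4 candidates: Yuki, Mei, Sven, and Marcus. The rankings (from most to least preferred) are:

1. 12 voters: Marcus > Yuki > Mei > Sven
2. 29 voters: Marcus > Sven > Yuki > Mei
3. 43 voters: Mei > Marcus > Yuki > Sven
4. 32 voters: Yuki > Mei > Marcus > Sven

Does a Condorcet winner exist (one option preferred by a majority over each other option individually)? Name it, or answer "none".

none

Checking pairwise contests:
Marcus beats Yuki 84–32.
Yuki beats Mei 73–43.
Yuki beats Sven 87–29.
Mei beats Marcus 75–41.
Every option loses at least one head-to-head, so there is no Condorcet winner.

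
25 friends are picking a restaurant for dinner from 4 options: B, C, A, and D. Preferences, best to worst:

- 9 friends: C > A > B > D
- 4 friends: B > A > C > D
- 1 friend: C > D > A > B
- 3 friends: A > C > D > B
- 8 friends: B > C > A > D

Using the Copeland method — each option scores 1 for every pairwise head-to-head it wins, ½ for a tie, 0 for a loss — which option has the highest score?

C

B: beats D; loses to C and A → score 1.
C: beats B, A, and D → score 3.
A: beats B and D; loses to C → score 2.
D: loses to B, C, and A → score 0.
C has the best pairwise record.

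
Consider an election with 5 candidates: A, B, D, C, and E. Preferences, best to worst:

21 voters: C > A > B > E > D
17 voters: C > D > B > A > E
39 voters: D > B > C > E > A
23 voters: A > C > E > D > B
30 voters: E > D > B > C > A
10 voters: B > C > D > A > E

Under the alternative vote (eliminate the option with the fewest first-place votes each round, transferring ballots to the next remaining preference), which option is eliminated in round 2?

A

Round 1: A 23, B 10, D 39, C 38, E 30. Eliminate B.
Round 2: A 23, D 39, C 48, E 30. Eliminate A.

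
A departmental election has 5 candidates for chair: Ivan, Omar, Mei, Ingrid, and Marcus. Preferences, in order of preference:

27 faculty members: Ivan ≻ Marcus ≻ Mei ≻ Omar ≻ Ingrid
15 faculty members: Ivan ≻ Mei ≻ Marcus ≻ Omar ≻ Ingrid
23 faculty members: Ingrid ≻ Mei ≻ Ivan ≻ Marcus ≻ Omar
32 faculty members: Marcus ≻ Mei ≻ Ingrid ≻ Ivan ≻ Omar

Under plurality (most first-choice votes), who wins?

First-place votes: Ivan 42, Omar 0, Mei 0, Ingrid 23, Marcus 32.
Ivan has the most first-place votes.

Ivan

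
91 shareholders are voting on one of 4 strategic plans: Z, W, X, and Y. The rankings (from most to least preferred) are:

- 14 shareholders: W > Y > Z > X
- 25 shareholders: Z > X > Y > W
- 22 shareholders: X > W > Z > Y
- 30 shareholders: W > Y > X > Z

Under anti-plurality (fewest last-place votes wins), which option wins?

X

Last-place votes: Z 30, W 25, X 14, Y 22.
X is ranked last by the fewest voters, so X wins.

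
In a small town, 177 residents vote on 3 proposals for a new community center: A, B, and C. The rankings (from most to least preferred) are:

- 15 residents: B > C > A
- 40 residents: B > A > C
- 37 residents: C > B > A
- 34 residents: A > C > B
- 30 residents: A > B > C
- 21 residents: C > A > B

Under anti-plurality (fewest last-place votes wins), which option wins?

Last-place votes: A 52, B 55, C 70.
A is ranked last by the fewest voters, so A wins.

A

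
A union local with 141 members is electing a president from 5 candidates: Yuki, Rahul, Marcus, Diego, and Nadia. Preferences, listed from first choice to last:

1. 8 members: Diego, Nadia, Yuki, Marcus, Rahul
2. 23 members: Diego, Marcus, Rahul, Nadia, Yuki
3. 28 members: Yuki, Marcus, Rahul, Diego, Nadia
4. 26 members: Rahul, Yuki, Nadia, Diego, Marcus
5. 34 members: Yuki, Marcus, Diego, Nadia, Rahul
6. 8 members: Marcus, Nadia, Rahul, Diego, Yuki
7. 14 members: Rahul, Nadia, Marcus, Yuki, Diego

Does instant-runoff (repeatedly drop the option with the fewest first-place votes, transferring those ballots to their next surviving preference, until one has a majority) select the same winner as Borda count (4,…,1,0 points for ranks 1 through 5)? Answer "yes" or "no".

no

Instant-runoff — R1 Yuki 62, Rahul 40, Marcus 8, Diego 31, Nadia 0 (Nadia out); R2 Yuki 62, Rahul 40, Marcus 8, Diego 31 (Marcus out); R3 Yuki 62, Rahul 48, Diego 31 (Diego out); R4 Yuki 70, Rahul 71 (Rahul winner). Winner: Rahul.
Borda — scores: Yuki 356, Rahul 278, Marcus 323, Diego 254, Nadia 199. Winner: Yuki.
The two methods disagree.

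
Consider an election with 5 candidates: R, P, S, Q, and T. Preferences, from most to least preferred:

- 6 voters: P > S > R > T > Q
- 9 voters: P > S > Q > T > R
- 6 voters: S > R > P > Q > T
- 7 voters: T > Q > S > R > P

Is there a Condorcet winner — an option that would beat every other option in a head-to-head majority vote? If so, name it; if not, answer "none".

P

P vs R: 15–13 for P.
P vs S: 15–13 for P.
P vs Q: 21–7 for P.
P vs T: 21–7 for P.
P beats every other option head-to-head.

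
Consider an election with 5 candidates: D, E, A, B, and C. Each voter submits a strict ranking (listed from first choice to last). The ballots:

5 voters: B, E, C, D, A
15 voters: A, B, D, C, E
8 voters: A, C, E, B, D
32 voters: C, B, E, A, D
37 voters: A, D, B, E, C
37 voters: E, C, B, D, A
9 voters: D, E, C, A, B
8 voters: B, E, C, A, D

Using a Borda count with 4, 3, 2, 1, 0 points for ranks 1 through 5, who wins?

D: 5·1 + 15·2 + 8·0 + 32·0 + 37·3 + 37·1 + 9·4 + 8·0 = 219
E: 5·3 + 15·0 + 8·2 + 32·2 + 37·1 + 37·4 + 9·3 + 8·3 = 331
A: 5·0 + 15·4 + 8·4 + 32·1 + 37·4 + 37·0 + 9·1 + 8·1 = 289
B: 5·4 + 15·3 + 8·1 + 32·3 + 37·2 + 37·2 + 9·0 + 8·4 = 349
C: 5·2 + 15·1 + 8·3 + 32·4 + 37·0 + 37·3 + 9·2 + 8·2 = 322
B has the highest Borda score (349).

B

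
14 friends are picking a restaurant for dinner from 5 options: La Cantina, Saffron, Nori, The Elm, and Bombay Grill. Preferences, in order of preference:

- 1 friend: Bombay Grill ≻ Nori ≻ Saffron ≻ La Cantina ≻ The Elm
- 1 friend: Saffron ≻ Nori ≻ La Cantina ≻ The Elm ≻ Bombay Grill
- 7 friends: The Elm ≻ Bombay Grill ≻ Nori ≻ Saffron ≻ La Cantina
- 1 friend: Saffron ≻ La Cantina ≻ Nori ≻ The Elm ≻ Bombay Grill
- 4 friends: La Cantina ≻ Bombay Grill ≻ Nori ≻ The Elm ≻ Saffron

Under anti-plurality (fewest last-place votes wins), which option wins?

Nori

Last-place votes: La Cantina 7, Saffron 4, Nori 0, The Elm 1, Bombay Grill 2.
Nori is ranked last by the fewest voters, so Nori wins.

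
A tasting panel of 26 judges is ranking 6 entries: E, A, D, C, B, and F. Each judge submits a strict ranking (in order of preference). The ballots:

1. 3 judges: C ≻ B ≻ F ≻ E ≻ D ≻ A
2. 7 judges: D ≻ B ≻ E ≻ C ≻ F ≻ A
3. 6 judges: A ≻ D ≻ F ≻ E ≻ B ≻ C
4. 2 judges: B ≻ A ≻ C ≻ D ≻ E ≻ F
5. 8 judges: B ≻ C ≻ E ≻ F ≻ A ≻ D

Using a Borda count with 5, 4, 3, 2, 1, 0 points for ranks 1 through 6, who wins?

E: 3·2 + 7·3 + 6·2 + 2·1 + 8·3 = 65
A: 3·0 + 7·0 + 6·5 + 2·4 + 8·1 = 46
D: 3·1 + 7·5 + 6·4 + 2·2 + 8·0 = 66
C: 3·5 + 7·2 + 6·0 + 2·3 + 8·4 = 67
B: 3·4 + 7·4 + 6·1 + 2·5 + 8·5 = 96
F: 3·3 + 7·1 + 6·3 + 2·0 + 8·2 = 50
B has the highest Borda score (96).

B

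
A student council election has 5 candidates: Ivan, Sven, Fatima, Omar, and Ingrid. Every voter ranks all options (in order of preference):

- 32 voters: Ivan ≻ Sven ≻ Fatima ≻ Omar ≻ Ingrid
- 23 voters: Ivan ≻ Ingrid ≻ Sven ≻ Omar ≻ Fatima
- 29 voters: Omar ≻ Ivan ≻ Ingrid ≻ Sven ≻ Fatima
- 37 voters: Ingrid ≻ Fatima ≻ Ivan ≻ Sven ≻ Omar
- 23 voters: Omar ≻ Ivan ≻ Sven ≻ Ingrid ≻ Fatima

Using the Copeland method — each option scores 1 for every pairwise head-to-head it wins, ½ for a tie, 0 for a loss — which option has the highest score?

Ivan

Ivan: beats Sven, Fatima, Omar, and Ingrid → score 4.
Sven: beats Fatima and Omar; loses to Ivan and Ingrid → score 2.
Fatima: loses to Ivan, Sven, Omar, and Ingrid → score 0.
Omar: beats Fatima and Ingrid; loses to Ivan and Sven → score 2.
Ingrid: beats Sven and Fatima; loses to Ivan and Omar → score 2.
Ivan has the best pairwise record.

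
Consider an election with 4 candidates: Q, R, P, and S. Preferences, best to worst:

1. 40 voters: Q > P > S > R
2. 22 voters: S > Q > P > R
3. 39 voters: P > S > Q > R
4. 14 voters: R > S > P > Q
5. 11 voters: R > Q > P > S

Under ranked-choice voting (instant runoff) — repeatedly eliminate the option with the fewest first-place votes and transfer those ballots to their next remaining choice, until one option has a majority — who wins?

Q

Round 1: Q 40, R 25, P 39, S 22. Eliminate S.
Round 2: Q 62, R 25, P 39. Eliminate R.
Round 3: Q 73, P 53. Q has a majority.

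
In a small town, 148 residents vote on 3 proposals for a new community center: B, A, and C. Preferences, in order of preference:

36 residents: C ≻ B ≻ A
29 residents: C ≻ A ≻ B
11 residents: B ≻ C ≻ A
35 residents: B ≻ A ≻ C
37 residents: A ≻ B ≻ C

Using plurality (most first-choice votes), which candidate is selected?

C

First-place votes: B 46, A 37, C 65.
C has the most first-place votes.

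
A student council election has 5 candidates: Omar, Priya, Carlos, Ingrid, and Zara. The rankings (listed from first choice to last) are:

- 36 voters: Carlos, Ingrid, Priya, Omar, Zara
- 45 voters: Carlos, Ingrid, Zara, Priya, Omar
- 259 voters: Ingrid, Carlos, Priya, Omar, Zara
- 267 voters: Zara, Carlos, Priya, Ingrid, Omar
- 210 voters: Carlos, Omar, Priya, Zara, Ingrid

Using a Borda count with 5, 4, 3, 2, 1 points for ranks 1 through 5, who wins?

Omar: 36·2 + 45·1 + 259·2 + 267·1 + 210·4 = 1742
Priya: 36·3 + 45·2 + 259·3 + 267·3 + 210·3 = 2406
Carlos: 36·5 + 45·5 + 259·4 + 267·4 + 210·5 = 3559
Ingrid: 36·4 + 45·4 + 259·5 + 267·2 + 210·1 = 2363
Zara: 36·1 + 45·3 + 259·1 + 267·5 + 210·2 = 2185
Carlos has the highest Borda score (3559).

Carlos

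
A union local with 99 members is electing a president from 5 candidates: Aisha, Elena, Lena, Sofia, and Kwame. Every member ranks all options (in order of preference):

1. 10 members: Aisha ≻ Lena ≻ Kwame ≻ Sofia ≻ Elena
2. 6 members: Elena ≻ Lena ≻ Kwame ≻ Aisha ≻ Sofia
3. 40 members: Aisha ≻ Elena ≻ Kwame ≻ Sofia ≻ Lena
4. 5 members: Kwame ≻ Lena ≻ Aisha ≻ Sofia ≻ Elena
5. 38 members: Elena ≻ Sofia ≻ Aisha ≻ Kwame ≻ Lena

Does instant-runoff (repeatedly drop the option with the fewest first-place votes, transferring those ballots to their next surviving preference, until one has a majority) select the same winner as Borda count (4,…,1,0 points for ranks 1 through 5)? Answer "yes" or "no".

no

Instant-runoff — R1 Aisha 50, Elena 44, Lena 0, Sofia 0, Kwame 5 (Aisha winner). Winner: Aisha.
Borda — scores: Aisha 292, Elena 296, Lena 63, Sofia 169, Kwame 170. Winner: Elena.
The two methods disagree.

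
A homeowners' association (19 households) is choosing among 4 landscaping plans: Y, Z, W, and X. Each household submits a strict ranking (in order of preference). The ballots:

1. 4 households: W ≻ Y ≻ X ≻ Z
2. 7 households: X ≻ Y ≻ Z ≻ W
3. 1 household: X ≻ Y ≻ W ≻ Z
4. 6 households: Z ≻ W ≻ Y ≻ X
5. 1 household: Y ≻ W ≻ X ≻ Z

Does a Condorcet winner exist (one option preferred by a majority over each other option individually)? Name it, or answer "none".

none

Checking pairwise contests:
W beats Y 10–9.
Y beats Z 13–6.
Z beats W 13–6.
Y beats X 11–8.
Every option loses at least one head-to-head, so there is no Condorcet winner.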